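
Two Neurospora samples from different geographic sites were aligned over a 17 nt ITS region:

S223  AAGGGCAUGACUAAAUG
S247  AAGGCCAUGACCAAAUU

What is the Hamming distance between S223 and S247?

3

Differing sites — 5:G/C; 12:U/C; 17:G/U.
That gives 3 mismatches out of 17 aligned sites, so the Hamming distance is 3.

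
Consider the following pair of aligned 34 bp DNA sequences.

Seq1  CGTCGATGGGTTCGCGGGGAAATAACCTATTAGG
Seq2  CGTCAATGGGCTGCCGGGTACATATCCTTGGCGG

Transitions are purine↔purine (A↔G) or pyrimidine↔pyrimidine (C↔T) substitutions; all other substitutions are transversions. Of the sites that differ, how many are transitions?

Mismatches occur at site 5 (G/A, transition), site 11 (T/C, transition), site 13 (C/G, transversion), site 14 (G/C, transversion), site 19 (G/T, transversion), site 21 (A/C, transversion), site 25 (A/T, transversion), site 29 (A/T, transversion), site 30 (T/G, transversion), site 31 (T/G, transversion), site 32 (A/C, transversion).
Of the 11 differences, 2 transitions and 9 transversions, so the answer is 2.

2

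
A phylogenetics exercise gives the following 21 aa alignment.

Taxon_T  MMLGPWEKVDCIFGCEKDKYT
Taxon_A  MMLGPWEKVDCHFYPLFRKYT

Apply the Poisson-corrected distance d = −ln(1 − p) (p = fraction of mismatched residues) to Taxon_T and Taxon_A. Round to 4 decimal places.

The sequences differ at positions 12 (I/H), 14 (G/Y), 15 (C/P), 16 (E/L), 17 (K/F), 18 (D/R).
p = 6/21 = 0.285714.
d = −ln(1 − 0.285714) = −ln(0.714286) = 0.3365.

0.3365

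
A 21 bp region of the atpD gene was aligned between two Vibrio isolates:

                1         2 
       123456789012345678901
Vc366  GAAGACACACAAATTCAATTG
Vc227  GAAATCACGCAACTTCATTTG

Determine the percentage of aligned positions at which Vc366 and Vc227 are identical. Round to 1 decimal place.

76.2%

Differing sites — 4:G/A; 5:A/T; 9:A/G; 13:A/C; 18:A/T.
16 of the 21 sites match, so the percent identity is 16/21 × 100 = 76.2%.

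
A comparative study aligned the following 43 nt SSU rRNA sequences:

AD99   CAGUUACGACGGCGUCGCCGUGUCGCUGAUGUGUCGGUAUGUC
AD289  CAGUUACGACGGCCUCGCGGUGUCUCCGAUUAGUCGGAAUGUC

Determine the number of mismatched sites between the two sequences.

The sequences differ at positions 14 (G/C), 19 (C/G), 25 (G/U), 27 (U/C), 31 (G/U), 32 (U/A), 38 (U/A).
That gives 7 mismatches out of 43 aligned sites, so the Hamming distance is 7.

7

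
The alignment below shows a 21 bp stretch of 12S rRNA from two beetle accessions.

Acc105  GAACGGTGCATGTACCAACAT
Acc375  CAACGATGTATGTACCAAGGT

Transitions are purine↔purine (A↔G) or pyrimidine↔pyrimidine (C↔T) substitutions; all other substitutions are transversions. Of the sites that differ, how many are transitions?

Mismatches occur at site 1 (G↔C, transversion), site 6 (G↔A, transition), site 9 (C↔T, transition), site 19 (C↔G, transversion), site 20 (A↔G, transition).
Of the 5 differences, 3 transitions and 2 transversions, so the answer is 3.

3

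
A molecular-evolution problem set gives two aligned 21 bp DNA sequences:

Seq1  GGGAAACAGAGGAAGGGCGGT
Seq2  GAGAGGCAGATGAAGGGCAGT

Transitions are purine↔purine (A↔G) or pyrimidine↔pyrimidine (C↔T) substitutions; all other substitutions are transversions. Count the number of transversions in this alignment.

Mismatches occur at site 2 (G/A, transition), site 5 (A/G, transition), site 6 (A/G, transition), site 11 (G/T, transversion), site 19 (G/A, transition).
Of the 5 differences, 4 transitions and 1 transversion, so the answer is 1.

1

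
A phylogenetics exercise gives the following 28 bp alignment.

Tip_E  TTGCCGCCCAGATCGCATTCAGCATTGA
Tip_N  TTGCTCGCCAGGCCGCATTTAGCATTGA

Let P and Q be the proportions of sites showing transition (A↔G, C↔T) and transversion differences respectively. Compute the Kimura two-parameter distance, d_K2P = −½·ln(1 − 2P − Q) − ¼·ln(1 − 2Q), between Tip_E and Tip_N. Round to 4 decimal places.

0.2595

Differing sites — 5:C/T (Ti); 6:G/C (Tv); 7:C/G (Tv); 12:A/G (Ti); 13:T/C (Ti); 20:C/T (Ti).
Of the 6 differences, 4 transitions and 2 transversions over 28 sites: P = 4/28 = 0.142857, Q = 2/28 = 0.071429.
d = −0.5·ln(0.642857) − 0.25·ln(0.857142) = −0.5·(-0.441833) − 0.25·(-0.154152) = 0.2595.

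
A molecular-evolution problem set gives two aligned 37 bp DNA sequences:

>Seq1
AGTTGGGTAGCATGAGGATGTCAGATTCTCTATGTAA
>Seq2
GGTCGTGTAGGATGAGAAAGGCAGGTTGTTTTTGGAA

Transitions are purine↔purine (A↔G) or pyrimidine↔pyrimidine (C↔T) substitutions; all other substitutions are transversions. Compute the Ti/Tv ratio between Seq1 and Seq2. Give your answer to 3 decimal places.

Mismatches occur at site 1 (A/G, transition), site 4 (T/C, transition), site 6 (G/T, transversion), site 11 (C/G, transversion), site 17 (G/A, transition), site 19 (T/A, transversion), site 21 (T/G, transversion), site 25 (A/G, transition), site 28 (C/G, transversion), site 30 (C/T, transition), site 32 (A/T, transversion), site 35 (T/G, transversion).
Of the 12 differences, 5 transitions and 7 transversions, so Ti/Tv = 5/7 = 0.714.

0.714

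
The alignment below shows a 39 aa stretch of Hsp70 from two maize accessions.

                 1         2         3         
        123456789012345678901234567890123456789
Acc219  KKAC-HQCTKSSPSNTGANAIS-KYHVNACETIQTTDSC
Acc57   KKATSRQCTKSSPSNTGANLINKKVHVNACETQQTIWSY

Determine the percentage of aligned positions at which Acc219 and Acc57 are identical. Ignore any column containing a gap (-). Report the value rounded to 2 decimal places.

Excluding the 2 gap columns leaves 37 comparable sites.
Mismatches occur at site 4 (C↔T), site 6 (H↔R), site 20 (A↔L), site 22 (S↔N), site 25 (Y↔V), site 33 (I↔Q), site 36 (T↔I), site 37 (D↔W), site 39 (C↔Y).
28 of the 37 comparable sites match, so the percent identity is 28/37 × 100 = 75.68%.

75.68%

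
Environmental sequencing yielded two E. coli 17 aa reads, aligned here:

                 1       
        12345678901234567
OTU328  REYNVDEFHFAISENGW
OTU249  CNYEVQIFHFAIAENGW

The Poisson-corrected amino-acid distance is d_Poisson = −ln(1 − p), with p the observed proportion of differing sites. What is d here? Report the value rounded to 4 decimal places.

0.4353

Mismatches occur at site 1 (R/C), site 2 (E/N), site 4 (N/E), site 6 (D/Q), site 7 (E/I), site 13 (S/A).
p = 6/17 = 0.352941.
d = −ln(1 − 0.352941) = −ln(0.647059) = 0.4353.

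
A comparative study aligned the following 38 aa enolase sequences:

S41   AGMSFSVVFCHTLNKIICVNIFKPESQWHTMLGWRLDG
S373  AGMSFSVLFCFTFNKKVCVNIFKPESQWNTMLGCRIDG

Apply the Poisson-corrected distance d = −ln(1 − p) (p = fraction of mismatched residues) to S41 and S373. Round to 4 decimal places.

Mismatches occur at site 8 (V→L), site 11 (H→F), site 13 (L→F), site 16 (I→K), site 17 (I→V), site 29 (H→N), site 34 (W→C), site 36 (L→I).
p = 8/38 = 0.210526.
d = −ln(1 − 0.210526) = −ln(0.789474) = 0.2364.

0.2364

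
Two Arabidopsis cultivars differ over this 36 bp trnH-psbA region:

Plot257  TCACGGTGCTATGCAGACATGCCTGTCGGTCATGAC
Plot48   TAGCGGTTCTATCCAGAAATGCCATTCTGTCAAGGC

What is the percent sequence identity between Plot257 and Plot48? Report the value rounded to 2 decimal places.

72.22%

Differing sites — 2:C/A; 3:A/G; 8:G/T; 13:G/C; 18:C/A; 24:T/A; 25:G/T; 28:G/T; 33:T/A; 35:A/G.
26 of the 36 sites match, so the percent identity is 26/36 × 100 = 72.22%.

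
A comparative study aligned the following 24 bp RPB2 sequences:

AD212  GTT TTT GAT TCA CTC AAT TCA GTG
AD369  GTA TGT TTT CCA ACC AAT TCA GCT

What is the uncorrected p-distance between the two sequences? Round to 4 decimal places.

The sequences differ at positions 3 (T/A), 5 (T/G), 7 (G/T), 8 (A/T), 10 (T/C), 13 (C/A), 14 (T/C), 23 (T/C), 24 (G/T).
There are 9 differences over 24 sites, so p = 9/24 = 0.3750.

0.3750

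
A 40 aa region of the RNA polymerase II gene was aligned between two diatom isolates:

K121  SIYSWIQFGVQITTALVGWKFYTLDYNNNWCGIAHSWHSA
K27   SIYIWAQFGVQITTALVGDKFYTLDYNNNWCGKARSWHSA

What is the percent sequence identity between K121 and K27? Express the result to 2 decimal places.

Mismatches occur at site 4 (S↔I), site 6 (I↔A), site 19 (W↔D), site 33 (I↔K), site 35 (H↔R).
35 of the 40 sites match, so the percent identity is 35/40 × 100 = 87.50%.

87.50%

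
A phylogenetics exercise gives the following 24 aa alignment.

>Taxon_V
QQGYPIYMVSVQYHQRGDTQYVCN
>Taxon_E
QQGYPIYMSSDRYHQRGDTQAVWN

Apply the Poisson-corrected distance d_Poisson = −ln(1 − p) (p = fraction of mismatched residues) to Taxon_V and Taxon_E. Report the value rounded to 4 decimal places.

0.2336

Differing sites — 9:V/S; 11:V/D; 12:Q/R; 21:Y/A; 23:C/W.
p = 5/24 = 0.208333.
d = −ln(1 − 0.208333) = −ln(0.791667) = 0.2336.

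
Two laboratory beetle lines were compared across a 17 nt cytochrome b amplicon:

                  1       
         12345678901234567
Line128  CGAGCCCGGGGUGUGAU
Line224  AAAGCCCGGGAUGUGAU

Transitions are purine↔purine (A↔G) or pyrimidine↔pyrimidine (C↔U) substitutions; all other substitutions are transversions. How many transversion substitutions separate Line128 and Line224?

The sequences differ at positions 1 (C/A, transversion), 2 (G/A, transition), 11 (G/A, transition).
Of the 3 differences, 2 transitions and 1 transversion, so the answer is 1.

1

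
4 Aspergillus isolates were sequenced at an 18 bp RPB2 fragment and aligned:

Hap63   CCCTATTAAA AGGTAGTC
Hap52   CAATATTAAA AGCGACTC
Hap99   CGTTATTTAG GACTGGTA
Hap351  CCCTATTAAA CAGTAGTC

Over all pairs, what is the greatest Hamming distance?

10

Pairwise Hamming distances:
  Hap63 vs Hap52: 5
  Hap63 vs Hap99: 9
  Hap63 vs Hap351: 2
  Hap52 vs Hap99: 10
  Hap52 vs Hap351: 7
  Hap99 vs Hap351: 8
The largest is 10, between Hap52 and Hap99.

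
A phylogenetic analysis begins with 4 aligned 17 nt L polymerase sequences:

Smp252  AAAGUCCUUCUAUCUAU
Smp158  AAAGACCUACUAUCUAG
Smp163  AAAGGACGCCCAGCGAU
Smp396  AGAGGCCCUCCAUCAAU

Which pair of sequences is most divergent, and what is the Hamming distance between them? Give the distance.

8

Pairwise Hamming distances:
  Smp252 vs Smp158: 3
  Smp252 vs Smp163: 7
  Smp252 vs Smp396: 5
  Smp158 vs Smp163: 8
  Smp158 vs Smp396: 7
  Smp163 vs Smp396: 6
The largest is 8, between Smp158 and Smp163.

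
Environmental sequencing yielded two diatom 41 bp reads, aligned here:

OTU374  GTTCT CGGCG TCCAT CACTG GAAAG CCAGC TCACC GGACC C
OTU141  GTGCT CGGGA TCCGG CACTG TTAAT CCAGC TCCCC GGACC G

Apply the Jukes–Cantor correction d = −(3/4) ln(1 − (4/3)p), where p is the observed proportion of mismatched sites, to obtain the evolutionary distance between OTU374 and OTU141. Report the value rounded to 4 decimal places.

Differing sites — 3:T/G; 9:C/G; 10:G/A; 14:A/G; 15:T/G; 21:G/T; 22:A/T; 25:G/T; 33:A/C; 41:C/G.
p = 10/41 = 0.243902.
d = −0.75 · ln(1 − (4/3)·0.243902) = −0.75 · ln(0.674797) = −0.75 · (-0.393343) = 0.2950.

0.2950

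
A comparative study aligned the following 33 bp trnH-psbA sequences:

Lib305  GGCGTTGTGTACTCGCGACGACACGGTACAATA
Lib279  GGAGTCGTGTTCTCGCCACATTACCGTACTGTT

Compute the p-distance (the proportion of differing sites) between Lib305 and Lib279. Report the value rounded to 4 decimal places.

0.3333

The sequences differ at positions 3 (C/A), 6 (T/C), 11 (A/T), 17 (G/C), 20 (G/A), 21 (A/T), 22 (C/T), 25 (G/C), 30 (A/T), 31 (A/G), 33 (A/T).
There are 11 differences over 33 sites, so p = 11/33 = 0.3333.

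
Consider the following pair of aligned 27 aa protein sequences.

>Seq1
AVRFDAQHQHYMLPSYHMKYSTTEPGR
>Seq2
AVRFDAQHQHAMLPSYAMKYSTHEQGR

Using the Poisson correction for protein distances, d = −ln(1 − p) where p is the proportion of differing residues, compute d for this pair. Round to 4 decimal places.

The sequences differ at positions 11 (Y/A), 17 (H/A), 23 (T/H), 25 (P/Q).
p = 4/27 = 0.148148.
d = −ln(1 − 0.148148) = −ln(0.851852) = 0.1603.

0.1603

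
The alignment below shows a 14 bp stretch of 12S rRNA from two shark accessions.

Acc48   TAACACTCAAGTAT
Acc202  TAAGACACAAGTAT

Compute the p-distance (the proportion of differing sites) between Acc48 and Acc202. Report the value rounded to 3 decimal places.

The sequences differ at positions 4 (C/G), 7 (T/A).
There are 2 differences over 14 sites, so p = 2/14 = 0.143.

0.143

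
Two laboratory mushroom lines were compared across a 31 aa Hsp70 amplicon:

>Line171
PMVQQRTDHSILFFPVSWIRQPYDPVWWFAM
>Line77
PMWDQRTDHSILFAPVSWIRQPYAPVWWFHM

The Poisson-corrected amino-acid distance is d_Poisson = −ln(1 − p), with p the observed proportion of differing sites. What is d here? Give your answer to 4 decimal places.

0.1759

Mismatches occur at site 3 (V↔W), site 4 (Q↔D), site 14 (F↔A), site 24 (D↔A), site 30 (A↔H).
p = 5/31 = 0.161290.
d = −ln(1 − 0.161290) = −ln(0.838710) = 0.1759.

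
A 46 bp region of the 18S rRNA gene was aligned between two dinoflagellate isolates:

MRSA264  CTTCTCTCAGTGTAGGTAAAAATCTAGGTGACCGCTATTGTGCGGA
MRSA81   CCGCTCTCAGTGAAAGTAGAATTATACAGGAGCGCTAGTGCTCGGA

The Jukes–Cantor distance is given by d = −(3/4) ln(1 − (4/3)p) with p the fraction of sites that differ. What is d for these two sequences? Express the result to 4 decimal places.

Mismatches occur at site 2 (T→C), site 3 (T→G), site 13 (T→A), site 15 (G→A), site 19 (A→G), site 22 (A→T), site 24 (C→A), site 27 (G→C), site 28 (G→A), site 29 (T→G), site 32 (C→G), site 38 (T→G), site 41 (T→C), site 42 (G→T).
p = 14/46 = 0.304348.
d = −0.75 · ln(1 − (4/3)·0.304348) = −0.75 · ln(0.594203) = −0.75 · (-0.520534) = 0.3904.

0.3904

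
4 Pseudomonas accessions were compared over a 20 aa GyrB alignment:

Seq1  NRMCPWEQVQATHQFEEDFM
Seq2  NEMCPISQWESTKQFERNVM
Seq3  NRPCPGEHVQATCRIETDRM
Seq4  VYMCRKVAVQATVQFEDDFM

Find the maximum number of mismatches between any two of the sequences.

14

Pairwise Hamming distances:
  Seq1 vs Seq2: 10
  Seq1 vs Seq3: 8
  Seq1 vs Seq4: 8
  Seq2 vs Seq3: 14
  Seq2 vs Seq4: 13
  Seq3 vs Seq4: 12
The largest is 14, between Seq2 and Seq3.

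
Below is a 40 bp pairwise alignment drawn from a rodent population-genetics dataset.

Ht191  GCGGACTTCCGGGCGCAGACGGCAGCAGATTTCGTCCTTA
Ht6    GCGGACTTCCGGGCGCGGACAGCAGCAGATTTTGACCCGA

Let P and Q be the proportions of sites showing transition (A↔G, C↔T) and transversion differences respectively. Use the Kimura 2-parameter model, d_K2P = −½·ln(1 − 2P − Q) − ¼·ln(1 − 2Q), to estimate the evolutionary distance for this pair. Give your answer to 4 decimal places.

The sequences differ at positions 17 (A/G, transition), 21 (G/A, transition), 33 (C/T, transition), 35 (T/A, transversion), 38 (T/C, transition), 39 (T/G, transversion).
Of the 6 differences, 4 transitions and 2 transversions over 40 sites: P = 4/40 = 0.100000, Q = 2/40 = 0.050000.
d = −0.5·ln(0.750000) − 0.25·ln(0.900000) = −0.5·(-0.287682) − 0.25·(-0.105361) = 0.1702.

0.1702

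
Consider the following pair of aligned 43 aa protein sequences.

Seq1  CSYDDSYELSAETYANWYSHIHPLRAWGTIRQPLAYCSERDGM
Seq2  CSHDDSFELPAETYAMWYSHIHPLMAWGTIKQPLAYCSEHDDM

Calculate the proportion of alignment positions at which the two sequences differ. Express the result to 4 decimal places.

Mismatches occur at site 3 (Y↔H), site 7 (Y↔F), site 10 (S↔P), site 16 (N↔M), site 25 (R↔M), site 31 (R↔K), site 40 (R↔H), site 42 (G↔D).
There are 8 differences over 43 sites, so p = 8/43 = 0.1860.

0.1860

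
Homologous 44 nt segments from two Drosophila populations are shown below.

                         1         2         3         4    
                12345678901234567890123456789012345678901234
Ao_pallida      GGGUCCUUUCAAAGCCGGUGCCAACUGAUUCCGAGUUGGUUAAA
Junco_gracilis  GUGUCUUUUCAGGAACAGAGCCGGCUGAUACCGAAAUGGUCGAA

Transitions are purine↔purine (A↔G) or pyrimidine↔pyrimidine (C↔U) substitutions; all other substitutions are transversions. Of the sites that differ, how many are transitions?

10

Mismatches occur at site 2 (G→U, transversion), site 6 (C→U, transition), site 12 (A→G, transition), site 13 (A→G, transition), site 14 (G→A, transition), site 15 (C→A, transversion), site 17 (G→A, transition), site 19 (U→A, transversion), site 23 (A→G, transition), site 24 (A→G, transition), site 30 (U→A, transversion), site 35 (G→A, transition), site 36 (U→A, transversion), site 41 (U→C, transition), site 42 (A→G, transition).
Of the 15 differences, 10 transitions and 5 transversions, so the answer is 10.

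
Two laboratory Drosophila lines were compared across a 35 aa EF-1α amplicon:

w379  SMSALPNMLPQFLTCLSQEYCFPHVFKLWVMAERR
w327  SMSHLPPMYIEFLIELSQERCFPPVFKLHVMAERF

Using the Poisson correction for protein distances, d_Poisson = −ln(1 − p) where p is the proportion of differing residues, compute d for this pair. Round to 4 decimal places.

0.3773

The sequences differ at positions 4 (A/H), 7 (N/P), 9 (L/Y), 10 (P/I), 11 (Q/E), 14 (T/I), 15 (C/E), 20 (Y/R), 24 (H/P), 29 (W/H), 35 (R/F).
p = 11/35 = 0.314286.
d = −ln(1 − 0.314286) = −ln(0.685714) = 0.3773.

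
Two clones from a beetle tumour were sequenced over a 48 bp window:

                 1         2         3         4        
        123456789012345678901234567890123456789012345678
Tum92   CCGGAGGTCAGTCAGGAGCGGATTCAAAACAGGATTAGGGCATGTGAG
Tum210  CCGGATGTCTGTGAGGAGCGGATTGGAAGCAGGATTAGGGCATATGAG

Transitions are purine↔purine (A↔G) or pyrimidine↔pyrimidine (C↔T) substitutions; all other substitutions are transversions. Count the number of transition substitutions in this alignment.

3

The sequences differ at positions 6 (G/T, transversion), 10 (A/T, transversion), 13 (C/G, transversion), 25 (C/G, transversion), 26 (A/G, transition), 29 (A/G, transition), 44 (G/A, transition).
Of the 7 differences, 3 transitions and 4 transversions, so the answer is 3.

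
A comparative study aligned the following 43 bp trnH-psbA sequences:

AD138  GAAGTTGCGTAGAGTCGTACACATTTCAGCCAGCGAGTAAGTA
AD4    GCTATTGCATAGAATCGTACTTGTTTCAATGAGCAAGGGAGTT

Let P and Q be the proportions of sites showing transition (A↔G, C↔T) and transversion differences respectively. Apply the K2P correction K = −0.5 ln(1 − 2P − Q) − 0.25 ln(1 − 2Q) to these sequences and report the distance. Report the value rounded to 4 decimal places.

Differing sites — 2:A/C (Tv); 3:A/T (Tv); 4:G/A (Ti); 9:G/A (Ti); 14:G/A (Ti); 21:A/T (Tv); 22:C/T (Ti); 23:A/G (Ti); 29:G/A (Ti); 30:C/T (Ti); 31:C/G (Tv); 35:G/A (Ti); 38:T/G (Tv); 39:A/G (Ti); 43:A/T (Tv).
Of the 15 differences, 9 transitions and 6 transversions over 43 sites: P = 9/43 = 0.209302, Q = 6/43 = 0.139535.
d = −0.5·ln(0.441861) − 0.25·ln(0.720930) = −0.5·(-0.816760) − 0.25·(-0.327213) = 0.4902.

0.4902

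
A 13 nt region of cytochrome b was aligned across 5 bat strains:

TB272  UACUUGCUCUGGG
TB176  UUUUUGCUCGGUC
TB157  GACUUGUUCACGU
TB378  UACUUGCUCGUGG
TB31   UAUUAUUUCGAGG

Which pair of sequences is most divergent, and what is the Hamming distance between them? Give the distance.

8

Pairwise Hamming distances:
  TB272 vs TB176: 5
  TB272 vs TB157: 5
  TB272 vs TB378: 2
  TB272 vs TB31: 6
  TB176 vs TB157: 8
  TB176 vs TB378: 5
  TB176 vs TB31: 7
  TB157 vs TB378: 5
  TB157 vs TB31: 7
  TB378 vs TB31: 5
The largest is 8, between TB176 and TB157.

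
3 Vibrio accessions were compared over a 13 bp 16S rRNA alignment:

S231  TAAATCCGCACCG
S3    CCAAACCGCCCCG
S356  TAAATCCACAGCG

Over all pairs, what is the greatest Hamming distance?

Pairwise Hamming distances:
  S231 vs S3: 4
  S231 vs S356: 2
  S3 vs S356: 6
The largest is 6, between S3 and S356.

6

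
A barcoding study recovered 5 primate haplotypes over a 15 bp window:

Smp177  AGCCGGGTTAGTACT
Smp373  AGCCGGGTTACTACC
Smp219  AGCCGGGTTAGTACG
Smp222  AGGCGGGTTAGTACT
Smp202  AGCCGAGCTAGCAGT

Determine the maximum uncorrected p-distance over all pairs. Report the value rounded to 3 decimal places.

Pairwise Hamming distances:
  Smp177 vs Smp373: 2
  Smp177 vs Smp219: 1
  Smp177 vs Smp222: 1
  Smp177 vs Smp202: 4
  Smp373 vs Smp219: 2
  Smp373 vs Smp222: 3
  Smp373 vs Smp202: 6
  Smp219 vs Smp222: 2
  Smp219 vs Smp202: 5
  Smp222 vs Smp202: 5
The largest is 6 mismatches, between Smp373 and Smp202; p = 6/15 = 0.400.

0.400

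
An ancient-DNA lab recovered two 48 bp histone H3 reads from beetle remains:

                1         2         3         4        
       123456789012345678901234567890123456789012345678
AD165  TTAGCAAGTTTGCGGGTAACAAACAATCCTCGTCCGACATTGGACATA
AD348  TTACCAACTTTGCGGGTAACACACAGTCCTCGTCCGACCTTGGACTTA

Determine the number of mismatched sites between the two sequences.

Differing sites — 4:G/C; 8:G/C; 22:A/C; 26:A/G; 39:A/C; 46:A/T.
That gives 6 mismatches out of 48 aligned sites, so the Hamming distance is 6.

6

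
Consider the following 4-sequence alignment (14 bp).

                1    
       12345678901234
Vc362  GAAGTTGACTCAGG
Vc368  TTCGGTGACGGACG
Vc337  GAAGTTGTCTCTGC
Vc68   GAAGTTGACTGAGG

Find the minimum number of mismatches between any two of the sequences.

Pairwise Hamming distances:
  Vc362 vs Vc368: 7
  Vc362 vs Vc337: 3
  Vc362 vs Vc68: 1
  Vc368 vs Vc337: 10
  Vc368 vs Vc68: 6
  Vc337 vs Vc68: 4
The smallest is 1, between Vc362 and Vc68.

1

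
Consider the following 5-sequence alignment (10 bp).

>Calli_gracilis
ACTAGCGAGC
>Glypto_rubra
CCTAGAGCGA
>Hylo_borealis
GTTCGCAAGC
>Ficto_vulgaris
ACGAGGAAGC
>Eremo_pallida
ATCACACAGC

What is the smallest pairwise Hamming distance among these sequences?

Pairwise Hamming distances:
  Calli_gracilis vs Glypto_rubra: 4
  Calli_gracilis vs Hylo_borealis: 4
  Calli_gracilis vs Ficto_vulgaris: 3
  Calli_gracilis vs Eremo_pallida: 5
  Glypto_rubra vs Hylo_borealis: 7
  Glypto_rubra vs Ficto_vulgaris: 6
  Glypto_rubra vs Eremo_pallida: 7
  Hylo_borealis vs Ficto_vulgaris: 5
  Hylo_borealis vs Eremo_pallida: 6
  Ficto_vulgaris vs Eremo_pallida: 5
The smallest is 3, between Calli_gracilis and Ficto_vulgaris.

3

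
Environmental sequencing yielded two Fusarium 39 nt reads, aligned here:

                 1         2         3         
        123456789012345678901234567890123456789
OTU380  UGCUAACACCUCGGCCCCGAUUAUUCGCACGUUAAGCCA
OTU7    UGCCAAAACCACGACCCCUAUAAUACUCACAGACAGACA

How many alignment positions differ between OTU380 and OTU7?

13

The sequences differ at positions 4 (U/C), 7 (C/A), 11 (U/A), 14 (G/A), 19 (G/U), 22 (U/A), 25 (U/A), 27 (G/U), 31 (G/A), 32 (U/G), 33 (U/A), 34 (A/C), 37 (C/A).
That gives 13 mismatches out of 39 aligned sites, so the Hamming distance is 13.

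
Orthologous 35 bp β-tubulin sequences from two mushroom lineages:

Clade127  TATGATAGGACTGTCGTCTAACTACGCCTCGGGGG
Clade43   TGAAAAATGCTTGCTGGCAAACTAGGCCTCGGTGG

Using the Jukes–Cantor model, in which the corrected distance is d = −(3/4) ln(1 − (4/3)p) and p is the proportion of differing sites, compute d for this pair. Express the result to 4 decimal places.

0.5128

Mismatches occur at site 2 (A↔G), site 3 (T↔A), site 4 (G↔A), site 6 (T↔A), site 8 (G↔T), site 10 (A↔C), site 11 (C↔T), site 14 (T↔C), site 15 (C↔T), site 17 (T↔G), site 19 (T↔A), site 25 (C↔G), site 33 (G↔T).
p = 13/35 = 0.371429.
d = −0.75 · ln(1 − (4/3)·0.371429) = −0.75 · ln(0.504761) = −0.75 · (-0.683670) = 0.5128.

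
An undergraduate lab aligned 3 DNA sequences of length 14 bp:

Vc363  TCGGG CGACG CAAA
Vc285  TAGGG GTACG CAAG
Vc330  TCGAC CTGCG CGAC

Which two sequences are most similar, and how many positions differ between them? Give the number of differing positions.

Pairwise Hamming distances:
  Vc363 vs Vc285: 4
  Vc363 vs Vc330: 6
  Vc285 vs Vc330: 7
The smallest is 4, between Vc363 and Vc285.

4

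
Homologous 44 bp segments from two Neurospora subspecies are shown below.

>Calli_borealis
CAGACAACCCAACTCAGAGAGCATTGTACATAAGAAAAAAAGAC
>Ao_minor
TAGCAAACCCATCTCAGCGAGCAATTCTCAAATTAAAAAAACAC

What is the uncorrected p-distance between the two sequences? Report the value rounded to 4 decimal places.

0.2955

Mismatches occur at site 1 (C↔T), site 4 (A↔C), site 5 (C↔A), site 12 (A↔T), site 18 (A↔C), site 24 (T↔A), site 26 (G↔T), site 27 (T↔C), site 28 (A↔T), site 31 (T↔A), site 33 (A↔T), site 34 (G↔T), site 42 (G↔C).
There are 13 differences over 44 sites, so p = 13/44 = 0.2955.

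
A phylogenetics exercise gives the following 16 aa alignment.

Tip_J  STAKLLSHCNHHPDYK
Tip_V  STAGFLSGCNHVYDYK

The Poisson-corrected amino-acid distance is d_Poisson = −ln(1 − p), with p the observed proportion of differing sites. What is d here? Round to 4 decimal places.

0.3747

Differing sites — 4:K/G; 5:L/F; 8:H/G; 12:H/V; 13:P/Y.
p = 5/16 = 0.312500.
d = −ln(1 − 0.312500) = −ln(0.687500) = 0.3747.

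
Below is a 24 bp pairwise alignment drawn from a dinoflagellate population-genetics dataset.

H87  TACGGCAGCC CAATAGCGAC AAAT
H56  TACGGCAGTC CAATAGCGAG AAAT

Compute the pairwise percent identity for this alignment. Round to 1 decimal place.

Differing sites — 9:C/T; 20:C/G.
22 of the 24 sites match, so the percent identity is 22/24 × 100 = 91.7%.

91.7%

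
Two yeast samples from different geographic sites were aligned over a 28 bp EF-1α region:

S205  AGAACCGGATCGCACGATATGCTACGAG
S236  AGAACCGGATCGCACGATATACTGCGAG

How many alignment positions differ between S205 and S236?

2

Mismatches occur at site 21 (G↔A), site 24 (A↔G).
That gives 2 mismatches out of 28 aligned sites, so the Hamming distance is 2.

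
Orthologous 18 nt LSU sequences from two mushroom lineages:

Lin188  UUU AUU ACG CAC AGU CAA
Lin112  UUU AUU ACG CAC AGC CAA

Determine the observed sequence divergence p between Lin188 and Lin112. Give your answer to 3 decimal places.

The sequences differ at position 15 (U/C).
There are 1 differences over 18 sites, so p = 1/18 = 0.056.

0.056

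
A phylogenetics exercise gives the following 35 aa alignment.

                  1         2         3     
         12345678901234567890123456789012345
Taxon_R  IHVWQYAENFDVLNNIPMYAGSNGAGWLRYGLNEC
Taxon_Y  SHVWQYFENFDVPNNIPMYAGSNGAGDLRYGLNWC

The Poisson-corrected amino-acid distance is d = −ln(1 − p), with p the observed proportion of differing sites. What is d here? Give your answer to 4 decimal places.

The sequences differ at positions 1 (I/S), 7 (A/F), 13 (L/P), 27 (W/D), 34 (E/W).
p = 5/35 = 0.142857.
d = −ln(1 − 0.142857) = −ln(0.857143) = 0.1542.

0.1542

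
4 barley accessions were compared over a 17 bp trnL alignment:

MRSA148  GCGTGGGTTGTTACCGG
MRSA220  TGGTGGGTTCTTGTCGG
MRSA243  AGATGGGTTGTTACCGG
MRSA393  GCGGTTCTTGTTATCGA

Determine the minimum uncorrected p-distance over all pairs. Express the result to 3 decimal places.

0.176

Pairwise Hamming distances:
  MRSA148 vs MRSA220: 5
  MRSA148 vs MRSA243: 3
  MRSA148 vs MRSA393: 6
  MRSA220 vs MRSA243: 5
  MRSA220 vs MRSA393: 9
  MRSA243 vs MRSA393: 9
The smallest is 3 mismatches, between MRSA148 and MRSA243; p = 3/17 = 0.176.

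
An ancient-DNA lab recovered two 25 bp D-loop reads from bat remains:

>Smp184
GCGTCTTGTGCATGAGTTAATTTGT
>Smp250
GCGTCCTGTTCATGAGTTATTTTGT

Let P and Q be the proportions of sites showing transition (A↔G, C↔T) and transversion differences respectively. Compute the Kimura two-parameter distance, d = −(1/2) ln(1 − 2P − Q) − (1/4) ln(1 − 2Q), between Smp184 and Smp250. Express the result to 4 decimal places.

0.1308

Differing sites — 6:T/C (Ti); 10:G/T (Tv); 20:A/T (Tv).
Of the 3 differences, 1 transition and 2 transversions over 25 sites: P = 1/25 = 0.040000, Q = 2/25 = 0.080000.
d = −0.5·ln(0.840000) − 0.25·ln(0.840000) = −0.5·(-0.174353) − 0.25·(-0.174353) = 0.1308.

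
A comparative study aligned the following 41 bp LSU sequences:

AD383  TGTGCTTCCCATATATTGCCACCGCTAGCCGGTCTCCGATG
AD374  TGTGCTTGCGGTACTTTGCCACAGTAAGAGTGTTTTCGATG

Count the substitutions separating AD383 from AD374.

13

Mismatches occur at site 8 (C↔G), site 10 (C↔G), site 11 (A↔G), site 14 (T↔C), site 15 (A↔T), site 23 (C↔A), site 25 (C↔T), site 26 (T↔A), site 29 (C↔A), site 30 (C↔G), site 31 (G↔T), site 34 (C↔T), site 36 (C↔T).
That gives 13 mismatches out of 41 aligned sites, so the Hamming distance is 13.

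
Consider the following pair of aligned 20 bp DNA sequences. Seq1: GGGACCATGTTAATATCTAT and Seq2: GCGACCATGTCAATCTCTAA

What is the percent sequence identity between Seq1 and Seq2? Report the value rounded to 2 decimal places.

Differing sites — 2:G/C; 11:T/C; 15:A/C; 20:T/A.
16 of the 20 sites match, so the percent identity is 16/20 × 100 = 80.00%.

80.00%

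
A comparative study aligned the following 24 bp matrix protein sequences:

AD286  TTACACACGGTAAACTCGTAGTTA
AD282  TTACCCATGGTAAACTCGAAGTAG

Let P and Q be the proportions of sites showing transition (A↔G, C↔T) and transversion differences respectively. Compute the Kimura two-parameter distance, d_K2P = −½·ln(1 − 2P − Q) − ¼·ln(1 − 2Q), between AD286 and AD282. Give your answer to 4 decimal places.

0.2443

Differing sites — 5:A/C (Tv); 8:C/T (Ti); 19:T/A (Tv); 23:T/A (Tv); 24:A/G (Ti).
Of the 5 differences, 2 transitions and 3 transversions over 24 sites: P = 2/24 = 0.083333, Q = 3/24 = 0.125000.
d = −0.5·ln(0.708334) − 0.25·ln(0.750000) = −0.5·(-0.344840) − 0.25·(-0.287682) = 0.2443.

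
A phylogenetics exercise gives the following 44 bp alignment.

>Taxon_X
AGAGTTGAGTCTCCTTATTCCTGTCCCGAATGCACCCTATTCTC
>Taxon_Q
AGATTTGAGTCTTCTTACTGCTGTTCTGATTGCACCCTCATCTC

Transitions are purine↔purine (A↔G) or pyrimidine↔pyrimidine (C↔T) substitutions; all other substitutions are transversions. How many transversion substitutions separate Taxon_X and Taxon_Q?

5

Mismatches occur at site 4 (G→T, transversion), site 13 (C→T, transition), site 18 (T→C, transition), site 20 (C→G, transversion), site 25 (C→T, transition), site 27 (C→T, transition), site 30 (A→T, transversion), site 39 (A→C, transversion), site 40 (T→A, transversion).
Of the 9 differences, 4 transitions and 5 transversions, so the answer is 5.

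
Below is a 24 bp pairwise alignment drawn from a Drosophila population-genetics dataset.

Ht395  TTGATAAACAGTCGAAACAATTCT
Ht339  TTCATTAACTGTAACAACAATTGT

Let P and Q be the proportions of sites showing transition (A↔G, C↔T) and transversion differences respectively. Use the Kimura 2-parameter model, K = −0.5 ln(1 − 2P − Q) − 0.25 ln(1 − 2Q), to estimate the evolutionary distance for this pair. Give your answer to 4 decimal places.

0.3760

Mismatches occur at site 3 (G/C, transversion), site 6 (A/T, transversion), site 10 (A/T, transversion), site 13 (C/A, transversion), site 14 (G/A, transition), site 15 (A/C, transversion), site 23 (C/G, transversion).
Of the 7 differences, 1 transition and 6 transversions over 24 sites: P = 1/24 = 0.041667, Q = 6/24 = 0.250000.
d = −0.5·ln(0.666666) − 0.25·ln(0.500000) = −0.5·(-0.405466) − 0.25·(-0.693147) = 0.3760.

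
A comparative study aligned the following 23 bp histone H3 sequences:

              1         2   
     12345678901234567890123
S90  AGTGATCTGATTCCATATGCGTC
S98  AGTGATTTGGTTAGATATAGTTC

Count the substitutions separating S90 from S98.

Differing sites — 7:C/T; 10:A/G; 13:C/A; 14:C/G; 19:G/A; 20:C/G; 21:G/T.
That gives 7 mismatches out of 23 aligned sites, so the Hamming distance is 7.

7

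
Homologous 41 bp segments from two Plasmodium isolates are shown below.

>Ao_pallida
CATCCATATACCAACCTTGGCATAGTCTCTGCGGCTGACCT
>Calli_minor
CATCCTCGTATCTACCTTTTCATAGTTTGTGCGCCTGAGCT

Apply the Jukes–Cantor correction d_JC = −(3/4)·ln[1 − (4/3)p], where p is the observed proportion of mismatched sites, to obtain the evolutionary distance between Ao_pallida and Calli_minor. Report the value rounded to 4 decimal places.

Mismatches occur at site 6 (A→T), site 7 (T→C), site 8 (A→G), site 11 (C→T), site 13 (A→T), site 19 (G→T), site 20 (G→T), site 27 (C→T), site 29 (C→G), site 34 (G→C), site 39 (C→G).
p = 11/41 = 0.268293.
d = −0.75 · ln(1 − (4/3)·0.268293) = −0.75 · ln(0.642276) = −0.75 · (-0.442737) = 0.3321.

0.3321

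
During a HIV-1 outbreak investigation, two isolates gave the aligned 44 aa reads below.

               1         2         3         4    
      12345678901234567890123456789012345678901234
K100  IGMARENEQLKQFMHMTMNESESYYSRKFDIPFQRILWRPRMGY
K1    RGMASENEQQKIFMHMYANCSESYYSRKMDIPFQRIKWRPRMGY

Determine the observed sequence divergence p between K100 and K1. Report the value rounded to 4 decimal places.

Differing sites — 1:I/R; 5:R/S; 10:L/Q; 12:Q/I; 17:T/Y; 18:M/A; 20:E/C; 29:F/M; 37:L/K.
There are 9 differences over 44 sites, so p = 9/44 = 0.2045.

0.2045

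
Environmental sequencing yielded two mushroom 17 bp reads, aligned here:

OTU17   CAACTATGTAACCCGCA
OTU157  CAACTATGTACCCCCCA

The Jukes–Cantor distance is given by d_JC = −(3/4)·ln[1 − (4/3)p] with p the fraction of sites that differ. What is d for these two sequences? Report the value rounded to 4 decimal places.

Mismatches occur at site 11 (A/C), site 15 (G/C).
p = 2/17 = 0.117647.
d = −0.75 · ln(1 − (4/3)·0.117647) = −0.75 · ln(0.843137) = −0.75 · (-0.170626) = 0.1280.

0.1280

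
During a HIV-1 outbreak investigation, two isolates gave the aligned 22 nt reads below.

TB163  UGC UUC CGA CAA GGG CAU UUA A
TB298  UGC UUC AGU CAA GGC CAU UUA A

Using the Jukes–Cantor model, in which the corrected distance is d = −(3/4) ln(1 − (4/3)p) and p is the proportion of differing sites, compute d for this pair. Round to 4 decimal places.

The sequences differ at positions 7 (C/A), 9 (A/U), 15 (G/C).
p = 3/22 = 0.136364.
d = −0.75 · ln(1 − (4/3)·0.136364) = −0.75 · ln(0.818181) = −0.75 · (-0.200672) = 0.1505.

0.1505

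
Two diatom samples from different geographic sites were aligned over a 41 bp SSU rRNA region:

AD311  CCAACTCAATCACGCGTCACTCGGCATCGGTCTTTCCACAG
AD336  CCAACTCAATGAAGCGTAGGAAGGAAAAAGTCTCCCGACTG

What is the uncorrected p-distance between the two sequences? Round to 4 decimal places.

The sequences differ at positions 11 (C/G), 13 (C/A), 18 (C/A), 19 (A/G), 20 (C/G), 21 (T/A), 22 (C/A), 25 (C/A), 27 (T/A), 28 (C/A), 29 (G/A), 34 (T/C), 35 (T/C), 37 (C/G), 40 (A/T).
There are 15 differences over 41 sites, so p = 15/41 = 0.3659.

0.3659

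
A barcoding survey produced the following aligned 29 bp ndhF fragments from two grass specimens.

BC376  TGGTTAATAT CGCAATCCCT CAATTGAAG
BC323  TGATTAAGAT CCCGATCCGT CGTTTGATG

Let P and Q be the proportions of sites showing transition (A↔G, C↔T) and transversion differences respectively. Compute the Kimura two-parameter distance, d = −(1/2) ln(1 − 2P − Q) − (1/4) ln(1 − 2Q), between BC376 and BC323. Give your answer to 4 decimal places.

0.3442

Differing sites — 3:G/A (Ti); 8:T/G (Tv); 12:G/C (Tv); 14:A/G (Ti); 19:C/G (Tv); 22:A/G (Ti); 23:A/T (Tv); 28:A/T (Tv).
Of the 8 differences, 3 transitions and 5 transversions over 29 sites: P = 3/29 = 0.103448, Q = 5/29 = 0.172414.
d = −0.5·ln(0.620690) − 0.25·ln(0.655172) = −0.5·(-0.476924) − 0.25·(-0.422857) = 0.3442.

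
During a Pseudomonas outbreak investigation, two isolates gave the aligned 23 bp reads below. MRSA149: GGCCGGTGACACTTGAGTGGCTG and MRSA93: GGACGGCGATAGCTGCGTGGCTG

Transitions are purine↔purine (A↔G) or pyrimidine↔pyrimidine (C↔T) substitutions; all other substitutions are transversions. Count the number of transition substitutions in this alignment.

Mismatches occur at site 3 (C→A, transversion), site 7 (T→C, transition), site 10 (C→T, transition), site 12 (C→G, transversion), site 13 (T→C, transition), site 16 (A→C, transversion).
Of the 6 differences, 3 transitions and 3 transversions, so the answer is 3.

3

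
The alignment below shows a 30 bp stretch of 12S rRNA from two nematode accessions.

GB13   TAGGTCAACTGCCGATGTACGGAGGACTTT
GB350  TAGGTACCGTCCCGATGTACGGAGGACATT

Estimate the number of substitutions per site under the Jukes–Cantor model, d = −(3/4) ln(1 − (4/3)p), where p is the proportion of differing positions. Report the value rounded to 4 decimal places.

0.2326

Differing sites — 6:C/A; 7:A/C; 8:A/C; 9:C/G; 11:G/C; 28:T/A.
p = 6/30 = 0.200000.
d = −0.75 · ln(1 − (4/3)·0.200000) = −0.75 · ln(0.733333) = −0.75 · (-0.310155) = 0.2326.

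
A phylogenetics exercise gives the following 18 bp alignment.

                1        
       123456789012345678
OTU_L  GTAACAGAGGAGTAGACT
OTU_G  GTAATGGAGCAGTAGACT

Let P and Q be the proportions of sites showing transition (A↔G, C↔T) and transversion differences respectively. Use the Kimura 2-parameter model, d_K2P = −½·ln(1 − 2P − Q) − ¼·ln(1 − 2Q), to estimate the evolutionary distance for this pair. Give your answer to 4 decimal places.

The sequences differ at positions 5 (C/T, transition), 6 (A/G, transition), 10 (G/C, transversion).
Of the 3 differences, 2 transitions and 1 transversion over 18 sites: P = 2/18 = 0.111111, Q = 1/18 = 0.055556.
d = −0.5·ln(0.722222) − 0.25·ln(0.888888) = −0.5·(-0.325423) − 0.25·(-0.117784) = 0.1922.

0.1922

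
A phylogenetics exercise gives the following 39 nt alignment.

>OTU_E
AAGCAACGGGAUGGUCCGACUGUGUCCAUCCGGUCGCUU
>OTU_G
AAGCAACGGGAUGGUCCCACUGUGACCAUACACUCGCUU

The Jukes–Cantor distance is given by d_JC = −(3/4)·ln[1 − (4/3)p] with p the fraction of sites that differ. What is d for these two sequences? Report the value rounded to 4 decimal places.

0.1406

Mismatches occur at site 18 (G/C), site 25 (U/A), site 30 (C/A), site 32 (G/A), site 33 (G/C).
p = 5/39 = 0.128205.
d = −0.75 · ln(1 − (4/3)·0.128205) = −0.75 · ln(0.829060) = −0.75 · (-0.187463) = 0.1406.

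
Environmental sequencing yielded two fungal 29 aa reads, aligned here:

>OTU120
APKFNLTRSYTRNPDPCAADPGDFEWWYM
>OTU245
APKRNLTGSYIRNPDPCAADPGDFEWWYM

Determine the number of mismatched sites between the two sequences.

3

Mismatches occur at site 4 (F→R), site 8 (R→G), site 11 (T→I).
That gives 3 mismatches out of 29 aligned sites, so the Hamming distance is 3.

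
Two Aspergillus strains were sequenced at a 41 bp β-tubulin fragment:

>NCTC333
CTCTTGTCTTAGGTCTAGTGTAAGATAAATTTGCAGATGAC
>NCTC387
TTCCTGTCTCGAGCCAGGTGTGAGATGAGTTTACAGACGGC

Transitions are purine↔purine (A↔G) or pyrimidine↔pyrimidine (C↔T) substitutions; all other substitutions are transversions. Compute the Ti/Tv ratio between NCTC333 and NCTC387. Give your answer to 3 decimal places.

Mismatches occur at site 1 (C/T, transition), site 4 (T/C, transition), site 10 (T/C, transition), site 11 (A/G, transition), site 12 (G/A, transition), site 14 (T/C, transition), site 16 (T/A, transversion), site 17 (A/G, transition), site 22 (A/G, transition), site 27 (A/G, transition), site 29 (A/G, transition), site 33 (G/A, transition), site 38 (T/C, transition), site 40 (A/G, transition).
Of the 14 differences, 13 transitions and 1 transversion, so Ti/Tv = 13/1 = 13.000.

13.000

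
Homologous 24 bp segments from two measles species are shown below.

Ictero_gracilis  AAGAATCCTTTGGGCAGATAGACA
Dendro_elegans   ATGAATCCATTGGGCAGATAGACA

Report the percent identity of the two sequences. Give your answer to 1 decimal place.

91.7%

Mismatches occur at site 2 (A→T), site 9 (T→A).
22 of the 24 sites match, so the percent identity is 22/24 × 100 = 91.7%.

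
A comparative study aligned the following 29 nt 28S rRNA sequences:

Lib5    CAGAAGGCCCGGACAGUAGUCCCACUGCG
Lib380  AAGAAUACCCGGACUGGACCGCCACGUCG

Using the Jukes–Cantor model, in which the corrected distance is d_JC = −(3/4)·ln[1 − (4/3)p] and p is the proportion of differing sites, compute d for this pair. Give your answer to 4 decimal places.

Mismatches occur at site 1 (C→A), site 6 (G→U), site 7 (G→A), site 15 (A→U), site 17 (U→G), site 19 (G→C), site 20 (U→C), site 21 (C→G), site 26 (U→G), site 27 (G→U).
p = 10/29 = 0.344828.
d = −0.75 · ln(1 − (4/3)·0.344828) = −0.75 · ln(0.540229) = −0.75 · (-0.615762) = 0.4618.

0.4618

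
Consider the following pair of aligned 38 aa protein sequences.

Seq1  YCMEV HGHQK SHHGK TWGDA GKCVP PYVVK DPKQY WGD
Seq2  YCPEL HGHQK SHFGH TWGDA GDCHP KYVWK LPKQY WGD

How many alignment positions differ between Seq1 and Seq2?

The sequences differ at positions 3 (M/P), 5 (V/L), 13 (H/F), 15 (K/H), 22 (K/D), 24 (V/H), 26 (P/K), 29 (V/W), 31 (D/L).
That gives 9 mismatches out of 38 aligned sites, so the Hamming distance is 9.

9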